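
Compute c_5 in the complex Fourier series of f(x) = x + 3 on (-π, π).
Compute the real Fourier coefficients first: a_5 = 0, b_5 = 2/5.
Then c_5 = (a_5 − i·b_5)/2 = -i/5.

Final answer: -i/5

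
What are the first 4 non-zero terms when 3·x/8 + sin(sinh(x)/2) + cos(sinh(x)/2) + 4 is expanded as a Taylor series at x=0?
x^3/16 - x^2/8 + 7·x/8 + 5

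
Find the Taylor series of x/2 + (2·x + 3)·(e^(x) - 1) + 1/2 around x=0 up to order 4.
11·x^4/24 + 3·x^3/2 + 7·x^2/2 + 7·x/2 + 1/2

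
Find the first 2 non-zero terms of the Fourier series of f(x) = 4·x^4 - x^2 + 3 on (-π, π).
(196 - 32·π^2)·cos(x) - π^2/3 + 3 + 4·π^4/5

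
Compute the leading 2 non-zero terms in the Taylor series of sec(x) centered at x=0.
x^2/2 + 1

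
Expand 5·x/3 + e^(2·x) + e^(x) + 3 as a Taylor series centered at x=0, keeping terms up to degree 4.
17·x^4/24 + 3·x^3/2 + 5·x^2/2 + 14·x/3 + 5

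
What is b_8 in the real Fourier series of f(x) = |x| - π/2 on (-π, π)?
b_8 = (1/π) ∫_{-π}^{π} f(x)·sin(8x) dx.
Evaluate the integral (use parity and integration by parts as needed): b_8 = 0.

Final answer: 0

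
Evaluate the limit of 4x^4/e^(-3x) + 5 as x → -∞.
The quotient is an ∞/∞ indeterminate form as x → -∞.
Compare growth rates of the dominant terms (exponentials ≫ polynomials ≫ logarithms), or apply L'Hôpital's rule; the quotient → 0.
Adding the constant: 0 + 5 = 5. Limit = 5.

Final answer: 5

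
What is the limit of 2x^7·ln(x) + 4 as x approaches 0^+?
The product is a 0·∞ indeterminate form at x → 0⁺.
Rewrite the product as 2·ln(x) / x^(-7) and apply L'Hôpital, or use the standard hierarchy x^(-7) ≫ |ln x| as x → 0⁺.
The indeterminate product → 0, so the limit = 4.

Final answer: 4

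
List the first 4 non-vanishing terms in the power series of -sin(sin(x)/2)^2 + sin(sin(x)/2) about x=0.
5·x^4/48 - 5·x^3/48 - x^2/4 + x/2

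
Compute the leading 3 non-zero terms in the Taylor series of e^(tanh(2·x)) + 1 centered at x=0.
2·x^2 + 2·x + 2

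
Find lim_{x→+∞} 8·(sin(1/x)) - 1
Evaluate the dominant behaviour as x → +∞; each term tends to a finite value or vanishes.
Limit = -1.

Final answer: -1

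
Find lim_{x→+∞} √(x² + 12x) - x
This is an ∞ − ∞ indeterminate form.
Multiply and divide by the conjugate √(x²+12x) + x; the x² terms cancel, leaving (12x)/(√(x²+12x)+x) → 12/2 = 6.
Limit = 6.

Final answer: 6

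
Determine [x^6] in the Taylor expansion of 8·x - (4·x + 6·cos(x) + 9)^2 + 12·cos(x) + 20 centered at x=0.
Expand to order 6: 8·x - (4·x + 6·cos(x) + 9)^2 + 12·cos(x) + 20 = 26·x^6/15 - 2·x^5 - 16·x^4 + 24·x^3 + 68·x^2 - 112·x - 193 + O(x^7).
The coefficient of x^6 is 26/15.

Final answer: 26/15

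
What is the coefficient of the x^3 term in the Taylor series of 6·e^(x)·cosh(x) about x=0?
Expand to order 3: 6·e^(x)·cosh(x) = 4·x^3 + 6·x^2 + 6·x + 6 + O(x^4).
The coefficient of x^3 is 4.

Final answer: 4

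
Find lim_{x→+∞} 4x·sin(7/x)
As x → +∞: let u = 7/x → 0⁺; then 4·x·sin(7/x) = 4·7·sin(u)/u → 4·7·1 = 28.
Limit = 28.

Final answer: 28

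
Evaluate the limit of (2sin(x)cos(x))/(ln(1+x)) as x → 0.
Both numerator and denominator → 0 as x → 0; this is a 0/0 indeterminate form.
Expand each to leading order near x = 0: numerator ~ 2·x, denominator ~ x.
The limit of the ratio is 2.

Final answer: 2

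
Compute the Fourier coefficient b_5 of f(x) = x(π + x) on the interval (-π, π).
b_5 = (1/π) ∫_{-π}^{π} f(x)·sin(5x) dx.
Evaluate the integral (use parity and integration by parts as needed): b_5 = 2·π/5.

Final answer: 2·π/5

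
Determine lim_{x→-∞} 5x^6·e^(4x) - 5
The product is a 0·∞ indeterminate form at x → -∞.
Rewrite the product as 5x^6 / e^(-4x) (an ∞/∞ form) and apply L'Hôpital, or use the standard hierarchy e^(4|x|) ≫ |x^6| as x → -∞.
The indeterminate product → 0, so the limit = -5.

Final answer: -5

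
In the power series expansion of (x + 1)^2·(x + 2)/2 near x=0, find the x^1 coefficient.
Expand to order 1: (x + 1)^2·(x + 2)/2 = 5·x/2 + 1 + O(x^2).
The coefficient of x^1 is 5/2.

Final answer: 5/2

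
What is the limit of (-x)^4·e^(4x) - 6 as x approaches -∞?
The product is a 0·∞ indeterminate form at x → -∞.
Rewrite the product as (-x)^4 / e^(-4x) (an ∞/∞ form) and apply L'Hôpital, or use the standard hierarchy e^(4|x|) ≫ |(-x)^4| as x → -∞.
The indeterminate product → 0, so the limit = -6.

Final answer: -6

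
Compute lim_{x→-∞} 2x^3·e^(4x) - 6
The product is a 0·∞ indeterminate form at x → -∞.
Rewrite the product as 2x^3 / e^(-4x) (an ∞/∞ form) and apply L'Hôpital, or use the standard hierarchy e^(4|x|) ≫ |x^3| as x → -∞.
The indeterminate product → 0, so the limit = -6.

Final answer: -6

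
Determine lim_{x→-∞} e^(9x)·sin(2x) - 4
Evaluate the dominant behaviour as x → -∞; each term tends to a finite value or vanishes.
Limit = -4.

Final answer: -4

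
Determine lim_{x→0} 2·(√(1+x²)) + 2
Direct substitution at x = 0 gives 4.

Final answer: 4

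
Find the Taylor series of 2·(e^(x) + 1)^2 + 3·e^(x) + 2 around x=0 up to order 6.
3·x^6/16 + 71·x^5/120 + 13·x^4/8 + 23·x^3/6 + 15·x^2/2 + 11·x + 13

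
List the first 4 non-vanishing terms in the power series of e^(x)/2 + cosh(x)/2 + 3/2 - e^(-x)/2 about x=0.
x^3/6 + x^2/4 + x + 2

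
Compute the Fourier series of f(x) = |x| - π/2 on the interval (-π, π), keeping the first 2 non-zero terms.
-4·cos(x)/π - 4·cos(3·x)/(9·π)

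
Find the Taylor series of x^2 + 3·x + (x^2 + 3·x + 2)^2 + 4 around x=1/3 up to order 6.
1198/81 + 715·(x - 1/3)/27 + 62·(x - 1/3)^2/3 + 22·(x - 1/3)^3/3 + (x - 1/3)^4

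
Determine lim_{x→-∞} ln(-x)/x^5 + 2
The quotient is an ∞/∞ indeterminate form as x → -∞.
Compare growth rates of the dominant terms (exponentials ≫ polynomials ≫ logarithms), or apply L'Hôpital's rule; the quotient → 0.
Adding the constant: 0 + 2 = 2. Limit = 2.

Final answer: 2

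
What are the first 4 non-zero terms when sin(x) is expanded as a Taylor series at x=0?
-x^7/5040 + x^5/120 - x^3/6 + x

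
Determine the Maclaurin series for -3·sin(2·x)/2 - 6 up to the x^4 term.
2·x^3 - 3·x - 6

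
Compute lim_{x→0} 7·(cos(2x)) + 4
Direct substitution at x = 0 gives 11.

Final answer: 11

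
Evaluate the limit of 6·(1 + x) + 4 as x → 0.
Direct substitution at x = 0 gives 10.

Final answer: 10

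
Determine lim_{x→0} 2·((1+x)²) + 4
Direct substitution at x = 0 gives 6.

Final answer: 6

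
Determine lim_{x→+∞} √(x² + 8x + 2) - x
This is an ∞ − ∞ indeterminate form.
Multiply and divide by the conjugate √(x²+8x + 2) + x; the x² terms cancel, leaving (8x + 2)/(√(x²+8x + 2)+x) → 8/2 = 4.
Limit = 4.

Final answer: 4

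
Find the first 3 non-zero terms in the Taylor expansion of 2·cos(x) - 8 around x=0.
x^4/12 - x^2 - 6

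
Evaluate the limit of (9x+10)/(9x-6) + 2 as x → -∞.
Evaluate the dominant behaviour as x → -∞; each term tends to a finite value or vanishes.
Limit = 3.

Final answer: 3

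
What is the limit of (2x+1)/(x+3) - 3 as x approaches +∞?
Evaluate the dominant behaviour as x → +∞; each term tends to a finite value or vanishes.
Limit = -1.

Final answer: -1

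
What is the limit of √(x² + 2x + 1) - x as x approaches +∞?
As x → +∞: multiply by the conjugate to get (2x+1)/(√(x²+2x+1)+x); the denominator ~ 2x, so the limit is 2/2 = 1.
Limit = 1.

Final answer: 1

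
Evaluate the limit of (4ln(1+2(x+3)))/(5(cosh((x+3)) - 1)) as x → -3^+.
Both numerator and denominator → 0 as x → -3^+; this is a 0/0 indeterminate form.
Expand each to leading order near x = -3: numerator ~ 8·(x + 3), denominator ~ 5·(x + 3)^2/2.
The limit of the ratio is ∞.

Final answer: ∞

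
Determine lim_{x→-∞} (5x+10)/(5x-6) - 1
Evaluate the dominant behaviour as x → -∞; each term tends to a finite value or vanishes.
Limit = 0.

Final answer: 0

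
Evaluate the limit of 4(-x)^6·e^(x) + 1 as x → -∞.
The product is a 0·∞ indeterminate form at x → -∞.
Rewrite the product as 4(-x)^6 / e^(-x) (an ∞/∞ form) and apply L'Hôpital, or use the standard hierarchy e^(|x|) ≫ |(-x)^6| as x → -∞.
The indeterminate product → 0, so the limit = 1.

Final answer: 1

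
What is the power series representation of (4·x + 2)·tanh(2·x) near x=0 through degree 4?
-32·x^4/3 - 16·x^3/3 + 8·x^2 + 4·x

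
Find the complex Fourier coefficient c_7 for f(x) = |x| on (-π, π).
Compute the real Fourier coefficients first: a_7 = -4/(49·π), b_7 = 0.
Then c_7 = (a_7 − i·b_7)/2 = -2/(49·π).

Final answer: -2/(49·π)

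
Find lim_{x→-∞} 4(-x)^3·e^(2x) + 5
The product is a 0·∞ indeterminate form at x → -∞.
Rewrite the product as 4(-x)^3 / e^(-2x) (an ∞/∞ form) and apply L'Hôpital, or use the standard hierarchy e^(2|x|) ≫ |(-x)^3| as x → -∞.
The indeterminate product → 0, so the limit = 5.

Final answer: 5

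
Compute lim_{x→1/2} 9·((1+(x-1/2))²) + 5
Direct substitution at x = 1/2 gives 14.

Final answer: 14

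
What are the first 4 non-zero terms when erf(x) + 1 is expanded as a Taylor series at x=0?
x^5/(5·√(π)) - 2·x^3/(3·√(π)) + 2·x/√(π) + 1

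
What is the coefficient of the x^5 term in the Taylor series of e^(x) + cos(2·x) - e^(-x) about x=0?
Expand to order 5: e^(x) + cos(2·x) - e^(-x) = x^5/60 + 2·x^4/3 + x^3/3 - 2·x^2 + 2·x + 1 + O(x^6).
The coefficient of x^5 is 1/60.

Final answer: 1/60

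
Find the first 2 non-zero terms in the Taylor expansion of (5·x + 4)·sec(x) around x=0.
5·x + 4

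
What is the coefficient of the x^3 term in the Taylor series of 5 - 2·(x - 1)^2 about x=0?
Expand to order 3: 5 - 2·(x - 1)^2 = -2·x^2 + 4·x + 3 + O(x^4).
The coefficient of x^3 is 0.

Final answer: 0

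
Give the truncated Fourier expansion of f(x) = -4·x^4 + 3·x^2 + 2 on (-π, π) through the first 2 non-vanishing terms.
(-204 + 32·π^2)·cos(x) - 4·π^4/5 + 2 + π^2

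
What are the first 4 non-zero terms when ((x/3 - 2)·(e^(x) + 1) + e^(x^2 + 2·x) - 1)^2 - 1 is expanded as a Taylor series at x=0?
-200·x^3/9 - 164·x^2/9 - 16·x/3 + 15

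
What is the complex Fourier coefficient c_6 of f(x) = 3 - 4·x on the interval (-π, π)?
Compute the real Fourier coefficients first: a_6 = 0, b_6 = 4/3.
Then c_6 = (a_6 − i·b_6)/2 = -2·i/3.

Final answer: -2·i/3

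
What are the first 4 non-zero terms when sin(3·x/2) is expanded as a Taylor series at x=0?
-243·x^7/71680 + 81·x^5/1280 - 9·x^3/16 + 3·x/2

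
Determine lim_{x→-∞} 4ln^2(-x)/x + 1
The quotient is an ∞/∞ indeterminate form as x → -∞.
Compare growth rates of the dominant terms (exponentials ≫ polynomials ≫ logarithms), or apply L'Hôpital's rule; the quotient → 0.
Adding the constant: 0 + 1 = 1. Limit = 1.

Final answer: 1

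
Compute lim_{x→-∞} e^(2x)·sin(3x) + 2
Evaluate the dominant behaviour as x → -∞; each term tends to a finite value or vanishes.
Limit = 2.

Final answer: 2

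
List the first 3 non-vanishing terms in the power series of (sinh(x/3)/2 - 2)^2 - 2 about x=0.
x^2/36 - 2·x/3 + 2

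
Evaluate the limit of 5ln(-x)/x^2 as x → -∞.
This is an ∞/∞ indeterminate form as x → -∞.
Compare growth rates of the dominant terms (exponentials ≫ polynomials ≫ logarithms), or apply L'Hôpital's rule; the quotient → 0.
Limit = 0.

Final answer: 0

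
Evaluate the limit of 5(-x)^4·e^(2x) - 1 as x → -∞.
The product is a 0·∞ indeterminate form at x → -∞.
Rewrite the product as 5(-x)^4 / e^(-2x) (an ∞/∞ form) and apply L'Hôpital, or use the standard hierarchy e^(2|x|) ≫ |(-x)^4| as x → -∞.
The indeterminate product → 0, so the limit = -1.

Final answer: -1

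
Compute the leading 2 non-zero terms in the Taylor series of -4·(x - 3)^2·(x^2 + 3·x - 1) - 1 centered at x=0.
35 - 132·x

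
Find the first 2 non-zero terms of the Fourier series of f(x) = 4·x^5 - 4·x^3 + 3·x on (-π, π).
(-168·π^2 + 8·π^4 + 1014)·sin(x) + (-4·π^4 - 39 + 24·π^2)·sin(2·x)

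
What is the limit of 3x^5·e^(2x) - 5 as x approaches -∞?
The product is a 0·∞ indeterminate form at x → -∞.
Rewrite the product as 3x^5 / e^(-2x) (an ∞/∞ form) and apply L'Hôpital, or use the standard hierarchy e^(2|x|) ≫ |x^5| as x → -∞.
The indeterminate product → 0, so the limit = -5.

Final answer: -5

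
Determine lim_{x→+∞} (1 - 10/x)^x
As x → +∞: this is the defining limit (1 - 10/x)^x → e^(-10).
Limit = e^(-10).

Final answer: e^(-10)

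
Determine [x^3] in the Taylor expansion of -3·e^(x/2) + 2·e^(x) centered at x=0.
Expand to order 3: -3·e^(x/2) + 2·e^(x) = 13·x^3/48 + 5·x^2/8 + x/2 - 1 + O(x^4).
The coefficient of x^3 is 13/48.

Final answer: 13/48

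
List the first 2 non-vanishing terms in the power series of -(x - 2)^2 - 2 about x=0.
4·x - 6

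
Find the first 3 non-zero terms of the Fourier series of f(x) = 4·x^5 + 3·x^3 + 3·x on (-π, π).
(-154·π^2 + 8·π^4 + 930)·sin(x) + (-4·π^4 - 57/2 + 17·π^2)·sin(2·x) + (-106·π^2/27 + 374/81 + 8·π^4/3)·sin(3·x)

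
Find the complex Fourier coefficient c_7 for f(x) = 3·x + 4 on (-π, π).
Compute the real Fourier coefficients first: a_7 = 0, b_7 = 6/7.
Then c_7 = (a_7 − i·b_7)/2 = -3·i/7.

Final answer: -3·i/7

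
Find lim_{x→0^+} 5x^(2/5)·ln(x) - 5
The product is a 0·∞ indeterminate form at x → 0⁺.
Rewrite the product as 5·ln(x) / x^(-2/5) and apply L'Hôpital, or use the standard hierarchy x^(-2/5) ≫ |ln x| as x → 0⁺.
The indeterminate product → 0, so the limit = -5.

Final answer: -5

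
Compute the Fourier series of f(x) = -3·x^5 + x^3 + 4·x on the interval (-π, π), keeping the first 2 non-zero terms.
(-724 - 6·π^4 + 122·π^2)·sin(x) + (-16·π^2 + 20 + 3·π^4)·sin(2·x)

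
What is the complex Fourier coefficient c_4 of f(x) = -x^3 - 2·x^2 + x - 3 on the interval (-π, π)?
Compute the real Fourier coefficients first: a_4 = -1/2, b_4 = -11/16 + π^2/2.
Then c_4 = (a_4 − i·b_4)/2 = -1/4 - i·π^2/4 + 11·i/32.

Final answer: -1/4 - i·π^2/4 + 11·i/32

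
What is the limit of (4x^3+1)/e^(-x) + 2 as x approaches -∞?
The quotient is an ∞/∞ indeterminate form as x → -∞.
Compare growth rates of the dominant terms (exponentials ≫ polynomials ≫ logarithms), or apply L'Hôpital's rule; the quotient → 0.
Adding the constant: 0 + 2 = 2. Limit = 2.

Final answer: 2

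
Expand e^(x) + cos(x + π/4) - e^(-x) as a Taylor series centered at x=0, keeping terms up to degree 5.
x^5·(1/60 - √(2)/240) + √(2)·x^4/48 + x^3·(√(2)/12 + 1/3) - √(2)·x^2/4 + x·(2 - √(2)/2) + √(2)/2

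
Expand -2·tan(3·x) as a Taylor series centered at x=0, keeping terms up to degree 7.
-8262·x^7/35 - 324·x^5/5 - 18·x^3 - 6·x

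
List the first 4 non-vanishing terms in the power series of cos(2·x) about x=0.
-4·x^6/45 + 2·x^4/3 - 2·x^2 + 1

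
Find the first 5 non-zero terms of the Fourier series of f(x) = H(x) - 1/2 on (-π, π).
2·sin(x)/π + 2·sin(3·x)/(3·π) + 2·sin(5·x)/(5·π) + 2·sin(7·x)/(7·π) + 2·sin(9·x)/(9·π)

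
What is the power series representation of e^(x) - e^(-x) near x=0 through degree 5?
x^5/60 + x^3/3 + 2·x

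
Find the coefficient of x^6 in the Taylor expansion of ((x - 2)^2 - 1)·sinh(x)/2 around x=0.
Expand to order 6: ((x - 2)^2 - 1)·sinh(x)/2 = -x^6/60 + 23·x^5/240 - x^4/3 + 3·x^3/4 - 2·x^2 + 3·x/2 + O(x^7).
The coefficient of x^6 is -1/60.

Final answer: -1/60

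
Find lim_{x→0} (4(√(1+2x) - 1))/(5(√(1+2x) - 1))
Both numerator and denominator → 0 as x → 0; this is a 0/0 indeterminate form.
Expand each to leading order near x = 0: numerator ~ 4·x, denominator ~ 5·x.
The limit of the ratio is 4/5.

Final answer: 4/5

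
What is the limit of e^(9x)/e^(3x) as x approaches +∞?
This is an ∞/∞ indeterminate form as x → +∞.
Rewrite e^(9x)/e^(3x) = e^((9−3)x) = e^(6x); the exponent coefficient is 6 > 0 so e^(6x) → ∞.
Limit = ∞.

Final answer: ∞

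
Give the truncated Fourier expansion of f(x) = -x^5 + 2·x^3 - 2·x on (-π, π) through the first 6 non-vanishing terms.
(-268 - 2·π^4 + 44·π^2)·sin(x) + (-7·π^2 + 25/2 + π^4)·sin(2·x) + (-2·π^4/3 - 260/81 + 76·π^2/27)·sin(3·x) + (-13·π^2/8 + 103/64 + π^4/2)·sin(4·x) + (-2·π^4/5 - 668/625 + 28·π^2/25)·sin(5·x) + (-23·π^2/27 + 131/162 + π^4/3)·sin(6·x)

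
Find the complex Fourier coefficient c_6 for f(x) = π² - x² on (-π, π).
Compute the real Fourier coefficients first: a_6 = -1/9, b_6 = 0.
Then c_6 = (a_6 − i·b_6)/2 = -1/18.

Final answer: -1/18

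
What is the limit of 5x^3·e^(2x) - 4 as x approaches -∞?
The product is a 0·∞ indeterminate form at x → -∞.
Rewrite the product as 5x^3 / e^(-2x) (an ∞/∞ form) and apply L'Hôpital, or use the standard hierarchy e^(2|x|) ≫ |x^3| as x → -∞.
The indeterminate product → 0, so the limit = -4.

Final answer: -4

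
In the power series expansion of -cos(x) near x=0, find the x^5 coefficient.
Expand to order 5: -cos(x) = -x^4/24 + x^2/2 - 1 + O(x^6).
The coefficient of x^5 is 0.

Final answer: 0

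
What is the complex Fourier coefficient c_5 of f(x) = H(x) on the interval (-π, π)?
Compute the real Fourier coefficients first: a_5 = 0, b_5 = 2/(5·π).
Then c_5 = (a_5 − i·b_5)/2 = -i/(5·π).

Final answer: -i/(5·π)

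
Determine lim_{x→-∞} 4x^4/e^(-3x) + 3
The quotient is an ∞/∞ indeterminate form as x → -∞.
Compare growth rates of the dominant terms (exponentials ≫ polynomials ≫ logarithms), or apply L'Hôpital's rule; the quotient → 0.
Adding the constant: 0 + 3 = 3. Limit = 3.

Final answer: 3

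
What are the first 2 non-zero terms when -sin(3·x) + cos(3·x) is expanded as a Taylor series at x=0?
1 - 3·x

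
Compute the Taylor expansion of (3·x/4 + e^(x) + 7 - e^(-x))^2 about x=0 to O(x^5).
11·x^4/6 + 14·x^3/3 + 121·x^2/16 + 77·x/2 + 49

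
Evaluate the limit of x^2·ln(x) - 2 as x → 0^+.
The product is a 0·∞ indeterminate form at x → 0⁺.
Rewrite the product as ln(x) / x^(-2) and apply L'Hôpital, or use the standard hierarchy x^(-2) ≫ |ln x| as x → 0⁺.
The indeterminate product → 0, so the limit = -2.

Final answer: -2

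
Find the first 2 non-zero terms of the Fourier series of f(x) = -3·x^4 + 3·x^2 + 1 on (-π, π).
(-156 + 24·π^2)·cos(x) - 3·π^4/5 + 1 + π^2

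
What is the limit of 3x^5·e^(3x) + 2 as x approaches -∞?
The product is a 0·∞ indeterminate form at x → -∞.
Rewrite the product as 3x^5 / e^(-3x) (an ∞/∞ form) and apply L'Hôpital, or use the standard hierarchy e^(3|x|) ≫ |x^5| as x → -∞.
The indeterminate product → 0, so the limit = 2.

Final answer: 2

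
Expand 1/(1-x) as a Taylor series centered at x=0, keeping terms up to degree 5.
x^5 + x^4 + x^3 + x^2 + x + 1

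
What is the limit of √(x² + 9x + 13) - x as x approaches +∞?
This is an ∞ − ∞ indeterminate form.
Multiply and divide by the conjugate √(x²+9x + 13) + x; the x² terms cancel, leaving (9x + 13)/(√(x²+9x + 13)+x) → 9/2.
Limit = 9/2.

Final answer: 9/2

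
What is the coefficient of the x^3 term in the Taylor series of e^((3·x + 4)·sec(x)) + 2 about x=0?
Expand to order 3: e^((3·x + 4)·sec(x)) + 2 = 12·x^3·e^(4) + 13·x^2·e^(4)/2 + 3·x·e^(4) + 2 + e^(4) + O(x^4).
The coefficient of x^3 is 12·e^(4).

Final answer: 12·e^(4)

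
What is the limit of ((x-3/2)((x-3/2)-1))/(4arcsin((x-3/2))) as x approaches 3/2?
Both numerator and denominator → 0 as x → 3/2; this is a 0/0 indeterminate form.
Expand each to leading order near x = 3/2: numerator ~ -(x - 3/2), denominator ~ 4·(x - 3/2).
The limit of the ratio is -1/4.

Final answer: -1/4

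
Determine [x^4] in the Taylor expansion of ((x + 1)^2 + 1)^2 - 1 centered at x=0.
Expand to order 4: ((x + 1)^2 + 1)^2 - 1 = x^4 + 4·x^3 + 8·x^2 + 8·x + 3 + O(x^5).
The coefficient of x^4 is 1.

Final answer: 1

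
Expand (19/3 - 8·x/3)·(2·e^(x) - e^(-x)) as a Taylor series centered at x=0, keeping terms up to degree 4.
-77·x^4/72 + 11·x^3/6 - 29·x^2/6 + 49·x/3 + 19/3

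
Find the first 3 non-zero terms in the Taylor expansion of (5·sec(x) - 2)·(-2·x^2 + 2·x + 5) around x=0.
13·x^2/2 + 6·x + 15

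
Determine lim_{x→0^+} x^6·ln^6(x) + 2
The product is a 0·∞ indeterminate form at x → 0⁺.
Rewrite the product as ln^6(x) / x^(-6) and apply L'Hôpital, or use the standard hierarchy x^(-6) ≫ |ln x|^6 as x → 0⁺.
The indeterminate product → 0, so the limit = 2.

Final answer: 2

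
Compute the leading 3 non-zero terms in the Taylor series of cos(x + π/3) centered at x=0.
-x^2/4 - √(3)·x/2 + 1/2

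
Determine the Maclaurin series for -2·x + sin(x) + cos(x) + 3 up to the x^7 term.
-x^7/5040 - x^6/720 + x^5/120 + x^4/24 - x^3/6 - x^2/2 - x + 4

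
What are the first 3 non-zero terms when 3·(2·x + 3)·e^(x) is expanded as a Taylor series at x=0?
21·x^2/2 + 15·x + 9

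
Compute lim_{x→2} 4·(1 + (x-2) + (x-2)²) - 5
Direct substitution at x = 2 gives -1.

Final answer: -1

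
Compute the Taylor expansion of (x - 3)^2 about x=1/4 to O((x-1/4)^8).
121/16 - 11·(x - 1/4)/2 + (x - 1/4)^2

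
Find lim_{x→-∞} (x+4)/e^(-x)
This is an ∞/∞ indeterminate form as x → -∞.
Compare growth rates of the dominant terms (exponentials ≫ polynomials ≫ logarithms), or apply L'Hôpital's rule; the quotient → 0.
Limit = 0.

Final answer: 0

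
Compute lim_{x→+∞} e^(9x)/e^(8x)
This is an ∞/∞ indeterminate form as x → +∞.
Rewrite e^(9x)/e^(8x) = e^((9−8)x) = e^(x); the exponent coefficient is 1 > 0 so e^(x) → ∞.
Limit = ∞.

Final answer: ∞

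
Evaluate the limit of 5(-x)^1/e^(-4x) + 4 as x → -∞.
The quotient is an ∞/∞ indeterminate form as x → -∞.
Compare growth rates of the dominant terms (exponentials ≫ polynomials ≫ logarithms), or apply L'Hôpital's rule; the quotient → 0.
Adding the constant: 0 + 4 = 4. Limit = 4.

Final answer: 4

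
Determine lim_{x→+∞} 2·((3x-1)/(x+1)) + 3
Evaluate the dominant behaviour as x → +∞; each term tends to a finite value or vanishes.
Limit = 9.

Final answer: 9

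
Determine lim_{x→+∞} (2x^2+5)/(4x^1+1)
This is an ∞/∞ indeterminate form as x → +∞.
Divide numerator and denominator by x^2 and let the lower-order terms vanish; the numerator's degree 2 exceeds the denominator's degree 1, so the quotient diverges.
Limit = ∞.

Final answer: ∞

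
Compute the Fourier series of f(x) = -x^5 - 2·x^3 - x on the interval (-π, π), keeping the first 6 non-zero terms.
(-218 - 2·π^4 + 36·π^2)·sin(x) + (-3·π^2 + 11/2 + π^4)·sin(2·x) + (-2·π^4/3 - 62/81 + 4·π^2/27)·sin(3·x) + (23/64 + 3·π^2/8 + π^4/2)·sin(4·x) + (-2·π^4/5 - 12·π^2/25 - 178/625)·sin(5·x) + (41/162 + 13·π^2/27 + π^4/3)·sin(6·x)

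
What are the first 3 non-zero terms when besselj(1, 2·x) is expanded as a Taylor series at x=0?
x^5/12 - x^3/2 + x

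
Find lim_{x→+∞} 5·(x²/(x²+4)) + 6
Evaluate the dominant behaviour as x → +∞; each term tends to a finite value or vanishes.
Limit = 11.

Final answer: 11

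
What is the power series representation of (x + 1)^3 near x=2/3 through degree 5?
125/27 + 25·(x - 2/3)/3 + 5·(x - 2/3)^2 + (x - 2/3)^3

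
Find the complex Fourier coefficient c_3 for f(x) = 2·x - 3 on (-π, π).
Compute the real Fourier coefficients first: a_3 = 0, b_3 = 4/3.
Then c_3 = (a_3 − i·b_3)/2 = -2·i/3.

Final answer: -2·i/3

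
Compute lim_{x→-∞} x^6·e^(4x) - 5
The product is a 0·∞ indeterminate form at x → -∞.
Rewrite the product as x^6 / e^(-4x) (an ∞/∞ form) and apply L'Hôpital, or use the standard hierarchy e^(4|x|) ≫ |x^6| as x → -∞.
The indeterminate product → 0, so the limit = -5.

Final answer: -5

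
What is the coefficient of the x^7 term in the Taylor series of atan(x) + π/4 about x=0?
Expand to order 7: atan(x) + π/4 = -x^7/7 + x^5/5 - x^3/3 + x + π/4 + O(x^8).
The coefficient of x^7 is -1/7.

Final answer: -1/7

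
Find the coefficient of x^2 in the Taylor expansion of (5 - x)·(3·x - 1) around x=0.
Expand to order 2: (5 - x)·(3·x - 1) = -3·x^2 + 16·x - 5 + O(x^3).
The coefficient of x^2 is -3.

Final answer: -3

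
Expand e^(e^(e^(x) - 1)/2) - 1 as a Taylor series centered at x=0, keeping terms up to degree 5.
2713·x^5·e^(1/2)/3840 + 91·x^4·e^(1/2)/128 + 11·x^3·e^(1/2)/16 + 5·x^2·e^(1/2)/8 + x·e^(1/2)/2 - 1 + e^(1/2)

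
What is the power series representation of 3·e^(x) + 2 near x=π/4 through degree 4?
2 + 3·e^(π/4) + 3·e^(π/4)·(x - π/4) + 3·e^(π/4)·(x - π/4)^2/2 + e^(π/4)·(x - π/4)^3/2 + e^(π/4)·(x - π/4)^4/8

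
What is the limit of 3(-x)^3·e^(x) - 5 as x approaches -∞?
The product is a 0·∞ indeterminate form at x → -∞.
Rewrite the product as 3(-x)^3 / e^(-x) (an ∞/∞ form) and apply L'Hôpital, or use the standard hierarchy e^(|x|) ≫ |(-x)^3| as x → -∞.
The indeterminate product → 0, so the limit = -5.

Final answer: -5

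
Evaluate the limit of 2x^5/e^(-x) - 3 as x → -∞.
The quotient is an ∞/∞ indeterminate form as x → -∞.
Compare growth rates of the dominant terms (exponentials ≫ polynomials ≫ logarithms), or apply L'Hôpital's rule; the quotient → 0.
Adding the constant: 0 - 3 = -3. Limit = -3.

Final answer: -3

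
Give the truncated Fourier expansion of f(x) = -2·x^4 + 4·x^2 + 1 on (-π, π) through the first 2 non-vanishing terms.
(-112 + 16·π^2)·cos(x) - 2·π^4/5 + 1 + 4·π^2/3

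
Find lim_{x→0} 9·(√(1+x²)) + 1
Direct substitution at x = 0 gives 10.

Final answer: 10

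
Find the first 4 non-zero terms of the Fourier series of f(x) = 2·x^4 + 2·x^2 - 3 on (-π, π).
(88 - 16·π^2)·cos(x) + (-4 + 4·π^2)·cos(2·x) + (8/27 - 16·π^2/9)·cos(3·x) - 3 + 2·π^2/3 + 2·π^4/5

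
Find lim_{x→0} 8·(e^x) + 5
Direct substitution at x = 0 gives 13.

Final answer: 13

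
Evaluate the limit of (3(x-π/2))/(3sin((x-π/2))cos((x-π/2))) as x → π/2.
Both numerator and denominator → 0 as x → π/2; this is a 0/0 indeterminate form.
Expand each to leading order near x = π/2: numerator ~ 3·(x - π/2), denominator ~ 3·(x - π/2).
The limit of the ratio is 1.

Final answer: 1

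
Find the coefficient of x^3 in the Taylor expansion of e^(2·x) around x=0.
Expand to order 3: e^(2·x) = 4·x^3/3 + 2·x^2 + 2·x + 1 + O(x^4).
The coefficient of x^3 is 4/3.

Final answer: 4/3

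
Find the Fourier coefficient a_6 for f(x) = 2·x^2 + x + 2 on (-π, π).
a_6 = (1/π) ∫_{-π}^{π} f(x)·cos(6x) dx.
Evaluate the integral (use parity and integration by parts as needed): a_6 = 2/9.

Final answer: 2/9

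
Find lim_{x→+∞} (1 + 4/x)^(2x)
As x → +∞: write (1 + 4/x)^(2x) = ((1 + 4/x)^x)^2 → (e^4)^2 = e^8.
Limit = e^(8).

Final answer: e^(8)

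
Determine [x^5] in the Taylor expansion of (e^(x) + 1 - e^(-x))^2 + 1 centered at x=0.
Expand to order 5: (e^(x) + 1 - e^(-x))^2 + 1 = x^5/30 + 4·x^4/3 + 2·x^3/3 + 4·x^2 + 4·x + 2 + O(x^6).
The coefficient of x^5 is 1/30.

Final answer: 1/30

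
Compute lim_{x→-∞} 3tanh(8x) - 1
Evaluate the dominant behaviour as x → -∞; each term tends to a finite value or vanishes.
Limit = -4.

Final answer: -4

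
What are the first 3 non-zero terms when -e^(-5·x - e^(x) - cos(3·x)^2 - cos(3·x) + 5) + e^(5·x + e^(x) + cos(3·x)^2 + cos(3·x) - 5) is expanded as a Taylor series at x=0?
x^2·(-31·e^(2) + 5·e^(-2)) + x·(6·e^(-2) + 6·e^(2)) - e^(2) + e^(-2)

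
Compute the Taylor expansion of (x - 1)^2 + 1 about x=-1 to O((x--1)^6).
5 - 4·(x + 1) + (x + 1)^2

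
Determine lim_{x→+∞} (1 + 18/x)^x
As x → +∞: this is the defining limit (1 + 18/x)^x → e^18.
Limit = e^(18).

Final answer: e^(18)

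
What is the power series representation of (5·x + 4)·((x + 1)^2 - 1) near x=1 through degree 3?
27 + 51·(x - 1) + 29·(x - 1)^2 + 5·(x - 1)^3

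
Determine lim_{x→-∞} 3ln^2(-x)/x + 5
The quotient is an ∞/∞ indeterminate form as x → -∞.
Compare growth rates of the dominant terms (exponentials ≫ polynomials ≫ logarithms), or apply L'Hôpital's rule; the quotient → 0.
Adding the constant: 0 + 5 = 5. Limit = 5.

Final answer: 5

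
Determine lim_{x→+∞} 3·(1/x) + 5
Evaluate the dominant behaviour as x → +∞; each term tends to a finite value or vanishes.
Limit = 5.

Final answer: 5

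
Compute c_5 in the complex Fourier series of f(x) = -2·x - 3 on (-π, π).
Compute the real Fourier coefficients first: a_5 = 0, b_5 = -4/5.
Then c_5 = (a_5 − i·b_5)/2 = 2·i/5.

Final answer: 2·i/5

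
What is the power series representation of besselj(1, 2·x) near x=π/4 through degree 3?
besselj(1, π/2) + (-besselj(2, π/2) + besselj(0, π/2))·(x - π/4) + (-3·besselj(1, π/2)/2 + besselj(3, π/2)/2)·(x - π/4)^2 + (-besselj(0, π/2)/2 - besselj(4, π/2)/6 + 2·besselj(2, π/2)/3)·(x - π/4)^3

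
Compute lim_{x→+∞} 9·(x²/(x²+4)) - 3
Evaluate the dominant behaviour as x → +∞; each term tends to a finite value or vanishes.
Limit = 6.

Final answer: 6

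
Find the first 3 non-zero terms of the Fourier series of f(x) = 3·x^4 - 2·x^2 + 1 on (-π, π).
(152 - 24·π^2)·cos(x) + (-11 + 6·π^2)·cos(2·x) - 2·π^2/3 + 1 + 3·π^4/5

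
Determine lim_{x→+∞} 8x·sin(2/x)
As x → +∞: let u = 2/x → 0⁺; then 8·x·sin(2/x) = 8·2·sin(u)/u → 8·2·1 = 16.
Limit = 16.

Final answer: 16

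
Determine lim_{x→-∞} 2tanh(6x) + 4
Evaluate the dominant behaviour as x → -∞; each term tends to a finite value or vanishes.
Limit = 2.

Final answer: 2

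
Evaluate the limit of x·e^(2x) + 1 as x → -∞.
The product is a 0·∞ indeterminate form at x → -∞.
Rewrite the product as x / e^(-2x) (an ∞/∞ form) and apply L'Hôpital, or use the standard hierarchy e^(2|x|) ≫ |x| as x → -∞.
The indeterminate product → 0, so the limit = 1.

Final answer: 1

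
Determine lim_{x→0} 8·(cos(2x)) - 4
Direct substitution at x = 0 gives 4.

Final answer: 4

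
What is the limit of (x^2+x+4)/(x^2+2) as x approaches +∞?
This is an ∞/∞ indeterminate form as x → +∞.
Divide numerator and denominator by x^2 and let the lower-order terms vanish; the leading terms give 1/1 = 1.
Limit = 1.

Final answer: 1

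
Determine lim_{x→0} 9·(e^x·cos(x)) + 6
Direct substitution at x = 0 gives 15.

Final answer: 15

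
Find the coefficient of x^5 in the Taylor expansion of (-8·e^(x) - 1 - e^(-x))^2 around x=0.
Expand to order 5: (-8·e^(x) - 1 - e^(-x))^2 = 203·x^5/12 + 529·x^4/12 + 259·x^3/3 + 139·x^2 + 140·x + 100 + O(x^6).
The coefficient of x^5 is 203/12.

Final answer: 203/12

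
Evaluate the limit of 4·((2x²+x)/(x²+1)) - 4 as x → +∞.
Evaluate the dominant behaviour as x → +∞; each term tends to a finite value or vanishes.
Limit = 4.

Final answer: 4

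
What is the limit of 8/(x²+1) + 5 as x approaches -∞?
Evaluate the dominant behaviour as x → -∞; each term tends to a finite value or vanishes.
Limit = 5.

Final answer: 5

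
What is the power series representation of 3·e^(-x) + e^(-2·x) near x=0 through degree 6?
67·x^6/720 - 7·x^5/24 + 19·x^4/24 - 11·x^3/6 + 7·x^2/2 - 5·x + 4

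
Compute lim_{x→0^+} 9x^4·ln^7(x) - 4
The product is a 0·∞ indeterminate form at x → 0⁺.
Rewrite the product as 9·ln^7(x) / x^(-4) and apply L'Hôpital, or use the standard hierarchy x^(-4) ≫ |ln x|^7 as x → 0⁺.
The indeterminate product → 0, so the limit = -4.

Final answer: -4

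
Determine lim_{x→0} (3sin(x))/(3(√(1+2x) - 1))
Both numerator and denominator → 0 as x → 0; this is a 0/0 indeterminate form.
Expand each to leading order near x = 0: numerator ~ 3·x, denominator ~ 3·x.
The limit of the ratio is 1.

Final answer: 1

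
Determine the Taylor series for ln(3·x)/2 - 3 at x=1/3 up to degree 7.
-3 + 3·(x - 1/3)/2 - 9·(x - 1/3)^2/4 + 9·(x - 1/3)^3/2 - 81·(x - 1/3)^4/8 + 243·(x - 1/3)^5/10 - 243·(x - 1/3)^6/4 + 2187·(x - 1/3)^7/14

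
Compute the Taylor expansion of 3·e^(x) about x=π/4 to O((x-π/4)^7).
3·e^(π/4) + 3·e^(π/4)·(x - π/4) + 3·e^(π/4)·(x - π/4)^2/2 + e^(π/4)·(x - π/4)^3/2 + e^(π/4)·(x - π/4)^4/8 + e^(π/4)·(x - π/4)^5/40 + e^(π/4)·(x - π/4)^6/240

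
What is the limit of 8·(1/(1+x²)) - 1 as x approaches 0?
Direct substitution at x = 0 gives 7.

Final answer: 7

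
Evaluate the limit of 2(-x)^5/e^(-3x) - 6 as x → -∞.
The quotient is an ∞/∞ indeterminate form as x → -∞.
Compare growth rates of the dominant terms (exponentials ≫ polynomials ≫ logarithms), or apply L'Hôpital's rule; the quotient → 0.
Adding the constant: 0 - 6 = -6. Limit = -6.

Final answer: -6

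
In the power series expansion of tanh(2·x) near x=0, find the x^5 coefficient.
Expand to order 5: tanh(2·x) = 64·x^5/15 - 8·x^3/3 + 2·x + O(x^6).
The coefficient of x^5 is 64/15.

Final answer: 64/15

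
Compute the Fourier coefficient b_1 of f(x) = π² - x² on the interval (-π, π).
b_1 = (1/π) ∫_{-π}^{π} f(x)·sin(1x) dx.
Evaluate the integral (use parity and integration by parts as needed): b_1 = 0.

Final answer: 0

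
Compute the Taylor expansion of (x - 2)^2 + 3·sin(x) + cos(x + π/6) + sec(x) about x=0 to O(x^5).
x^4·(√(3)/48 + 5/24) - 5·x^3/12 + x^2·(3/2 - √(3)/4) - 3·x/2 + √(3)/2 + 5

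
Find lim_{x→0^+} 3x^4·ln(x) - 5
The product is a 0·∞ indeterminate form at x → 0⁺.
Rewrite the product as 3·ln(x) / x^(-4) and apply L'Hôpital, or use the standard hierarchy x^(-4) ≫ |ln x| as x → 0⁺.
The indeterminate product → 0, so the limit = -5.

Final answer: -5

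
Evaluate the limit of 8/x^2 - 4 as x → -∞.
Evaluate the dominant behaviour as x → -∞; each term tends to a finite value or vanishes.
Limit = -4.

Final answer: -4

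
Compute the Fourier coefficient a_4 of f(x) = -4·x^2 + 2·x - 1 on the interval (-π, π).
a_4 = (1/π) ∫_{-π}^{π} f(x)·cos(4x) dx.
Evaluate the integral (use parity and integration by parts as needed): a_4 = -1.

Final answer: -1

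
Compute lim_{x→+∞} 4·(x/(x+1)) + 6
Evaluate the dominant behaviour as x → +∞; each term tends to a finite value or vanishes.
Limit = 10.

Final answer: 10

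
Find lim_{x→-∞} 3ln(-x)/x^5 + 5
The quotient is an ∞/∞ indeterminate form as x → -∞.
Compare growth rates of the dominant terms (exponentials ≫ polynomials ≫ logarithms), or apply L'Hôpital's rule; the quotient → 0.
Adding the constant: 0 + 5 = 5. Limit = 5.

Final answer: 5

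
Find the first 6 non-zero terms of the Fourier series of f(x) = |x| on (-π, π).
-4·cos(x)/π - 4·cos(3·x)/(9·π) - 4·cos(5·x)/(25·π) - 4·cos(7·x)/(49·π) - 4·cos(9·x)/(81·π) + π/2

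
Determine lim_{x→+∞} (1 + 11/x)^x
As x → +∞: this is the defining limit (1 + 11/x)^x → e^11.
Limit = e^(11).

Final answer: e^(11)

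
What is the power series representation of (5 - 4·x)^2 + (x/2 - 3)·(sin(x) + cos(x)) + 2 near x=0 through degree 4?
-5·x^4/24 + x^3/4 + 18·x^2 - 85·x/2 + 24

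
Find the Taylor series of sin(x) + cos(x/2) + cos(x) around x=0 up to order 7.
-x^7/5040 - 13·x^6/9216 + x^5/120 + 17·x^4/384 - x^3/6 - 5·x^2/8 + x + 2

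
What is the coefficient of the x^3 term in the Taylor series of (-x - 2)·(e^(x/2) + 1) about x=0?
Expand to order 3: (-x - 2)·(e^(x/2) + 1) = -x^3/6 - 3·x^2/4 - 3·x - 4 + O(x^4).
The coefficient of x^3 is -1/6.

Final answer: -1/6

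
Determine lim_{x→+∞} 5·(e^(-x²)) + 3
Evaluate the dominant behaviour as x → +∞; each term tends to a finite value or vanishes.
Limit = 3.

Final answer: 3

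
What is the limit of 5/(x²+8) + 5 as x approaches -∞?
Evaluate the dominant behaviour as x → -∞; each term tends to a finite value or vanishes.
Limit = 5.

Final answer: 5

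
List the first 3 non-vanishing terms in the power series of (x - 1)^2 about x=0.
x^2 - 2·x + 1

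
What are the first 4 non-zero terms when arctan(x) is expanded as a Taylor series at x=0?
-x^7/7 + x^5/5 - x^3/3 + x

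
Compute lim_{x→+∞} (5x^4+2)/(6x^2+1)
This is an ∞/∞ indeterminate form as x → +∞.
Divide numerator and denominator by x^4 and let the lower-order terms vanish; the numerator's degree 4 exceeds the denominator's degree 2, so the quotient diverges.
Limit = ∞.

Final answer: ∞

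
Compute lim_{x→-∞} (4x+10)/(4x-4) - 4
Evaluate the dominant behaviour as x → -∞; each term tends to a finite value or vanishes.
Limit = -3.

Final answer: -3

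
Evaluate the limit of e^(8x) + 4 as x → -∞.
Evaluate the dominant behaviour as x → -∞; each term tends to a finite value or vanishes.
Limit = 4.

Final answer: 4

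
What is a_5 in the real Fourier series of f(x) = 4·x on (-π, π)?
a_5 = (1/π) ∫_{-π}^{π} f(x)·cos(5x) dx.
Evaluate the integral (use parity and integration by parts as needed): a_5 = 0.

Final answer: 0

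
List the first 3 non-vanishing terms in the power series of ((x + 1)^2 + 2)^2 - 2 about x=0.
10·x^2 + 12·x + 7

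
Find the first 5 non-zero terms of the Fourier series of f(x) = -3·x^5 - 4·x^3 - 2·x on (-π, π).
(-676 - 6·π^4 + 112·π^2)·sin(x) + (-11·π^2 + 37/2 + 3·π^4)·sin(2·x) + (-2·π^4 - 68/27 + 16·π^2/9)·sin(3·x) + (61/64 + π^2/8 + 3·π^4/2)·sin(4·x) + (-6·π^4/5 - 16·π^2/25 - 404/625)·sin(5·x)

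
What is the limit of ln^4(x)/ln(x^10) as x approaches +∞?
This is an ∞/∞ indeterminate form as x → +∞.
Write ln(x^10) = 10·ln(x), reducing the quotient to ln^3(x)/10 → ∞.
Limit = ∞.

Final answer: ∞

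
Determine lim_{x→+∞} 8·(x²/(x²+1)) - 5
Evaluate the dominant behaviour as x → +∞; each term tends to a finite value or vanishes.
Limit = 3.

Final answer: 3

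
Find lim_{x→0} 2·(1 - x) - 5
Direct substitution at x = 0 gives -3.

Final answer: -3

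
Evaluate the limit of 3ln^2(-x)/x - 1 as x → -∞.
The quotient is an ∞/∞ indeterminate form as x → -∞.
Compare growth rates of the dominant terms (exponentials ≫ polynomials ≫ logarithms), or apply L'Hôpital's rule; the quotient → 0.
Adding the constant: 0 - 1 = -1. Limit = -1.

Final answer: -1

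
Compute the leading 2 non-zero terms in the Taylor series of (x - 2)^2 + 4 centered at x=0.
8 - 4·x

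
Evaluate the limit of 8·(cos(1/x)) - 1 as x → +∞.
Evaluate the dominant behaviour as x → +∞; each term tends to a finite value or vanishes.
Limit = 7.

Final answer: 7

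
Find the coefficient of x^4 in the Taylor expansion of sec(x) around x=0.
Expand to order 4: sec(x) = 5·x^4/24 + x^2/2 + 1 + O(x^5).
The coefficient of x^4 is 5/24.

Final answer: 5/24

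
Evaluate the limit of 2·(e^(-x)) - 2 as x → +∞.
Evaluate the dominant behaviour as x → +∞; each term tends to a finite value or vanishes.
Limit = -2.

Final answer: -2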